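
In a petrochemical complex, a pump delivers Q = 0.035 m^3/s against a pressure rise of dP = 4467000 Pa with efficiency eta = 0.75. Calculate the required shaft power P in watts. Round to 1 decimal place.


P = Q * dP / eta
P = 0.035 * 4467000 / 0.75
P = 156345.0 / 0.75
P = 208460.0 W


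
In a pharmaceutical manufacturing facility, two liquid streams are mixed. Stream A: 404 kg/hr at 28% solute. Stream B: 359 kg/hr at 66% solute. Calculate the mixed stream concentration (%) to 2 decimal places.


Mass balance on solute: F1*x1 + F2*x2 = F3*x3
F3 = F1 + F2 = 404 + 359 = 763 kg/hr
x3 = (F1*x1 + F2*x2)/F3
x3 = (404*0.28 + 359*0.66) / 763
x3 = 45.88%


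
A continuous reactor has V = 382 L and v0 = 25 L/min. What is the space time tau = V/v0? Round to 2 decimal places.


tau = V / v0
tau = 382 / 25
tau = 15.28 min


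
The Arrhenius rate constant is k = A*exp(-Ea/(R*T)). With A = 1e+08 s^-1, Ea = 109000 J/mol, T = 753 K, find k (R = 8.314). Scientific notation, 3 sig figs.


k = A * exp(-Ea/(R*T))
k = 1e+08 * exp(-109000 / (8.314 * 753))
k = 1e+08 * exp(-17.410911)
k = 2.74e+00


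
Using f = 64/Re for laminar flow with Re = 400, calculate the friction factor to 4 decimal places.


f = 64 / Re
f = 64 / 400
f = 0.1600


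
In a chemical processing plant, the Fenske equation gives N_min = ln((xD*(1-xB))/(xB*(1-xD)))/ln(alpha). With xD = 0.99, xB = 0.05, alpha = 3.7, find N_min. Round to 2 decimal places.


N_min = ln((xD*(1-xB))/(xB*(1-xD))) / ln(alpha)
Numerator inside ln: 0.9405 / 0.0005 = 1881.0
ln(1881.0) = 7.539559
ln(alpha) = ln(3.7) = 1.308333
N_min = 7.539559 / 1.308333 = 5.76


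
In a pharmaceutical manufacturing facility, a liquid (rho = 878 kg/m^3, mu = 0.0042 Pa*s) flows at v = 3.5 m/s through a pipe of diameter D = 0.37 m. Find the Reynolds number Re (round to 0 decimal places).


Re = rho * v * D / mu
Re = 878 * 3.5 * 0.37 / 0.0042
Re = 1137.01 / 0.0042
Re = 270717


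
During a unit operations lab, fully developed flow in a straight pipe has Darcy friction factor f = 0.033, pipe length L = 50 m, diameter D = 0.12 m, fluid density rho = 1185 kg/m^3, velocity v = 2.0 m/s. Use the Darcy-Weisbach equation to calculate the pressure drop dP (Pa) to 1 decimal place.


dP = f * (L/D) * (rho*v^2/2)
dP = 0.033 * (50/0.12) * (1185*2.0^2/2)
L/D = 416.66666667
rho*v^2/2 = 1185*4.0/2 = 2370.0
dP = 0.033 * 416.66666667 * 2370.0
dP = 32587.5 Pa


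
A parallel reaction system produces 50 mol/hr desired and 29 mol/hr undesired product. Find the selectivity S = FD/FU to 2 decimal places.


S = desired product rate / undesired product rate
S = 50 / 29
S = 1.72


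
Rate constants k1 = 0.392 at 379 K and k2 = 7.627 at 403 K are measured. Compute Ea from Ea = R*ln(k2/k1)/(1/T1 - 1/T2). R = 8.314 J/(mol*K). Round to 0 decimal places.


Ea = R * ln(k2/k1) / (1/T1 - 1/T2)
ln(k2/k1) = ln(7.627/0.392) = 2.968188
1/T1 - 1/T2 = 1/379 - 1/403 = 0.000157132849
Ea = 8.314 * 2.968188 / 0.000157132849
Ea = 157049 J/mol


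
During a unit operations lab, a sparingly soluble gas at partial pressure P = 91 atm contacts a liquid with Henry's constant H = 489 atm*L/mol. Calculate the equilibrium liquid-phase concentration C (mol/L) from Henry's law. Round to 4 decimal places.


C = P / H
C = 91 / 489
C = 0.1861 mol/L


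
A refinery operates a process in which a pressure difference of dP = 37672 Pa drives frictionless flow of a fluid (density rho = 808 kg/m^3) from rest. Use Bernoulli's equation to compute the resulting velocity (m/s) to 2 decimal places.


v = sqrt(2*dP/rho)
v = sqrt(2*37672/808)
v = sqrt(93.247525)
v = 9.66 m/s


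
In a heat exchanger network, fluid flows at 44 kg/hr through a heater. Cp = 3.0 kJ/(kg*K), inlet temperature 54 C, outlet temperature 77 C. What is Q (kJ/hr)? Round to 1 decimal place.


Q = m_dot * Cp * (T2 - T1)
Q = 44 * 3.0 * (77 - 54)
Q = 44 * 3.0 * 23
Q = 3036.0 kJ/hr


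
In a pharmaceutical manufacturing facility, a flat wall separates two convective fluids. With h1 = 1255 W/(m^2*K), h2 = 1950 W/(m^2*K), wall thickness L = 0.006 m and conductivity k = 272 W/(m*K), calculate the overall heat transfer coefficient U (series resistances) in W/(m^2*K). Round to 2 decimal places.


1/U = 1/h1 + L/k + 1/h2
1/U = 1/1255 + 0.006/272 + 1/1950
1/U = 0.0007968127 + 2.20588e-05 + 0.0005128205
1/U = 0.001331692
U = 750.92 W/(m^2*K)


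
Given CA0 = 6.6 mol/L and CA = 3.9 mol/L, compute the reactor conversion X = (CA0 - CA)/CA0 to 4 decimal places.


X = (CA0 - CA) / CA0
X = (6.6 - 3.9) / 6.6
X = 2.7 / 6.6
X = 0.4091


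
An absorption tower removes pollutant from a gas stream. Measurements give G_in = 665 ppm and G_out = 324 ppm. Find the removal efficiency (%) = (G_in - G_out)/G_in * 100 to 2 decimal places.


Efficiency = (G_in - G_out) / G_in * 100%
Efficiency = (665 - 324) / 665 * 100
Efficiency = 341 / 665 * 100
Efficiency = 51.28%


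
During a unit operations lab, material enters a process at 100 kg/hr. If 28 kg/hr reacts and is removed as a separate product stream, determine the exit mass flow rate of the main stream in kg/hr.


Steady-state mass balance on the main outlet: F_out = F_in - F_removed
F_out = 100 - 28
F_out = 72 kg/hr


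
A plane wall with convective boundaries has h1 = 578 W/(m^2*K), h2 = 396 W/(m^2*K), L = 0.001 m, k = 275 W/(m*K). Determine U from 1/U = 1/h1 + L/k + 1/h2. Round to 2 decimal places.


1/U = 1/h1 + L/k + 1/h2
1/U = 1/578 + 0.001/275 + 1/396
1/U = 0.0017301038 + 3.6364e-06 + 0.0025252525
1/U = 0.0042589927
U = 234.80 W/(m^2*K)


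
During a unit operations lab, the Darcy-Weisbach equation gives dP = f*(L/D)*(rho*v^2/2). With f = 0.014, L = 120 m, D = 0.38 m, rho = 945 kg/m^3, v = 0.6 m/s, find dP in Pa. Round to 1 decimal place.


dP = f * (L/D) * (rho*v^2/2)
dP = 0.014 * (120/0.38) * (945*0.6^2/2)
L/D = 315.78947368
rho*v^2/2 = 945*0.36/2 = 170.1
dP = 0.014 * 315.78947368 * 170.1
dP = 752.0 Pa


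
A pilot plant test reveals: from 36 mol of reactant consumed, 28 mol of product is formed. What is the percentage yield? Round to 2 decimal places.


Yield = (moles product / moles consumed) * 100%
Yield = (28 / 36) * 100
Yield = 0.7778 * 100
Yield = 77.78%


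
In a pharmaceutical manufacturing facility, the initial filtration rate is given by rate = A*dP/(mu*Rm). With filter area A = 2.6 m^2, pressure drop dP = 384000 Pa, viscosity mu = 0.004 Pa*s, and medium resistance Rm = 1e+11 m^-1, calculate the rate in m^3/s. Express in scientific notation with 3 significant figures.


rate = A * dP / (mu * Rm)
rate = 2.6 * 384000 / (0.004 * 1e+11)
rate = 998400.0 / 4.000e+08
rate = 2.50e-03 m^3/s


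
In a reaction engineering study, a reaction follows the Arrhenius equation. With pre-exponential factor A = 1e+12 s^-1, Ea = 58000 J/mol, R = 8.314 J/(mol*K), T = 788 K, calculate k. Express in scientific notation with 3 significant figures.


k = A * exp(-Ea/(R*T))
k = 1e+12 * exp(-58000 / (8.314 * 788))
k = 1e+12 * exp(-8.853026)
k = 1.43e+08


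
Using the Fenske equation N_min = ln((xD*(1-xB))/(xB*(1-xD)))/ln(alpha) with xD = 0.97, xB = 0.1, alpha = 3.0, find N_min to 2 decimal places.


N_min = ln((xD*(1-xB))/(xB*(1-xD))) / ln(alpha)
Numerator inside ln: 0.873 / 0.003 = 291.0
ln(291.0) = 5.673323
ln(alpha) = ln(3.0) = 1.098612
N_min = 5.673323 / 1.098612 = 5.16


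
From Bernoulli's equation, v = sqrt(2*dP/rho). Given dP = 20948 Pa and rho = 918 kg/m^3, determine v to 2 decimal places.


v = sqrt(2*dP/rho)
v = sqrt(2*20948/918)
v = sqrt(45.638344)
v = 6.76 m/s


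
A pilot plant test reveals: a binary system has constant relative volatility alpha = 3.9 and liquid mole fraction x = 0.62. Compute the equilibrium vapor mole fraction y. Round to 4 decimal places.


y = alpha*x / (1 + (alpha-1)*x)
y = 3.9*0.62 / (1 + (3.9-1)*0.62)
y = 2.418 / (1 + 1.798)
y = 2.418 / 2.798
y = 0.8642


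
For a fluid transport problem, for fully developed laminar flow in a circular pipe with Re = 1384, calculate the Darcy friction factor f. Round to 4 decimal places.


f = 64 / Re
f = 64 / 1384
f = 0.0462


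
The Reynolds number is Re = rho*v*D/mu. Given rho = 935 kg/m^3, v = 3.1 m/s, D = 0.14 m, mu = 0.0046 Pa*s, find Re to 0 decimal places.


Re = rho * v * D / mu
Re = 935 * 3.1 * 0.14 / 0.0046
Re = 405.79 / 0.0046
Re = 88215


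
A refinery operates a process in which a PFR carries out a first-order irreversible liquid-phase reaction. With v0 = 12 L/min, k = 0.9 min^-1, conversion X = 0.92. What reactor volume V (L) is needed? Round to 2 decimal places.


V = (v0/k) * ln(1/(1-X))
V = (12/0.9) * ln(1/(1-0.92))
V = 13.333333 * ln(12.5)
V = 13.333333 * 2.525729
V = 33.68 L


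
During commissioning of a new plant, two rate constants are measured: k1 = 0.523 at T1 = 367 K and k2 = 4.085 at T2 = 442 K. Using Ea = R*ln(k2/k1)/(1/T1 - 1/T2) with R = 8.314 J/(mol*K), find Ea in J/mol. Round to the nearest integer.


Ea = R * ln(k2/k1) / (1/T1 - 1/T2)
ln(k2/k1) = ln(4.085/0.523) = 2.0554955
1/T1 - 1/T2 = 1/367 - 1/442 = 0.000462352201
Ea = 8.314 * 2.0554955 / 0.000462352201
Ea = 36962 J/mol


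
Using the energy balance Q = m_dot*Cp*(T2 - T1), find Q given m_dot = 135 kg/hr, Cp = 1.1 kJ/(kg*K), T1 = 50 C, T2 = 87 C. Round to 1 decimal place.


Q = m_dot * Cp * (T2 - T1)
Q = 135 * 1.1 * (87 - 50)
Q = 135 * 1.1 * 37
Q = 5494.5 kJ/hr


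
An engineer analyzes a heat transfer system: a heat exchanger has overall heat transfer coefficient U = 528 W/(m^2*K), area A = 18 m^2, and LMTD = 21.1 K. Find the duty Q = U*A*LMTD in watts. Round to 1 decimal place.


Q = U * A * LMTD
Q = 528 * 18 * 21.1
Q = 200534.4 W


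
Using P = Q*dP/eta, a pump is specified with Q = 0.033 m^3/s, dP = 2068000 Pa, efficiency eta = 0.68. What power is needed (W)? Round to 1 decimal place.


P = Q * dP / eta
P = 0.033 * 2068000 / 0.68
P = 68244.0 / 0.68
P = 100358.8 W


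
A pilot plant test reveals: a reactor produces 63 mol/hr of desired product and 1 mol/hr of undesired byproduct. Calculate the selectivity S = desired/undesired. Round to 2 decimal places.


S = desired product rate / undesired product rate
S = 63 / 1
S = 63.00


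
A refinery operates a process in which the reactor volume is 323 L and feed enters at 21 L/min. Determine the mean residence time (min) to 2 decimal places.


tau = V / v0
tau = 323 / 21
tau = 15.38 min


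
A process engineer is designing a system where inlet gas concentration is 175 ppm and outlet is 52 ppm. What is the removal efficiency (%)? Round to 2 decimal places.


Efficiency = (G_in - G_out) / G_in * 100%
Efficiency = (175 - 52) / 175 * 100
Efficiency = 123 / 175 * 100
Efficiency = 70.29%


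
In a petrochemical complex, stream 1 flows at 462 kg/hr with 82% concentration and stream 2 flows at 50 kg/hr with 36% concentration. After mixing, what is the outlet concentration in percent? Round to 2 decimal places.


Mass balance on solute: F1*x1 + F2*x2 = F3*x3
F3 = F1 + F2 = 462 + 50 = 512 kg/hr
x3 = (F1*x1 + F2*x2)/F3
x3 = (462*0.82 + 50*0.36) / 512
x3 = 77.51%


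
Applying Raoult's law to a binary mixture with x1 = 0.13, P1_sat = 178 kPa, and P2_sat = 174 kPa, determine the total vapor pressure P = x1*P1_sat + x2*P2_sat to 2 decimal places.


P = x1*P1_sat + x2*P2_sat
x2 = 1 - x1 = 1 - 0.13 = 0.87
P = 0.13*178 + 0.87*174
P = 23.14 + 151.38
P = 174.52 kPa


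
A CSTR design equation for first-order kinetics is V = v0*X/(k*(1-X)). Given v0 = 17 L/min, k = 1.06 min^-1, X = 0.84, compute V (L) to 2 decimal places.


V = v0 * X / (k * (1 - X))
V = 17 * 0.84 / (1.06 * (1 - 0.84))
V = 14.28 / (1.06 * 0.16)
V = 14.28 / 0.1696
V = 84.20 L


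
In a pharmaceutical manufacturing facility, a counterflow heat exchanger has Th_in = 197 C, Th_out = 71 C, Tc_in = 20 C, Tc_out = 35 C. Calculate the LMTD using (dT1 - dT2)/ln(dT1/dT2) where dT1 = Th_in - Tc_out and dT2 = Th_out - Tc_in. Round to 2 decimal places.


dT1 = Th_in - Tc_out = 197 - 35 = 162
dT2 = Th_out - Tc_in = 71 - 20 = 51
LMTD = (dT1 - dT2) / ln(dT1/dT2)
LMTD = (162 - 51) / ln(162/51)
LMTD = 96.04 K


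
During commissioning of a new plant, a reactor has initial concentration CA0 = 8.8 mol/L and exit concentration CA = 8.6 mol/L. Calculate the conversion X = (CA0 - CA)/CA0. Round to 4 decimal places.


X = (CA0 - CA) / CA0
X = (8.8 - 8.6) / 8.8
X = 0.2 / 8.8
X = 0.0227


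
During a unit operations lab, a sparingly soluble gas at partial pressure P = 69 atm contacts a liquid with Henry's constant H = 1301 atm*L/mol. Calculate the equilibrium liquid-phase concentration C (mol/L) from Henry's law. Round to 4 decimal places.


C = P / H
C = 69 / 1301
C = 0.0530 mol/L


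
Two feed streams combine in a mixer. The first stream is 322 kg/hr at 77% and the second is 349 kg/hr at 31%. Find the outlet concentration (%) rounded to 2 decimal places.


Mass balance on solute: F1*x1 + F2*x2 = F3*x3
F3 = F1 + F2 = 322 + 349 = 671 kg/hr
x3 = (F1*x1 + F2*x2)/F3
x3 = (322*0.77 + 349*0.31) / 671
x3 = 53.07%


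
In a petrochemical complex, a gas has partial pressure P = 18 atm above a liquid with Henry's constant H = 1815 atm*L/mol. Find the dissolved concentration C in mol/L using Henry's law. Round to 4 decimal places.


C = P / H
C = 18 / 1815
C = 0.0099 mol/L


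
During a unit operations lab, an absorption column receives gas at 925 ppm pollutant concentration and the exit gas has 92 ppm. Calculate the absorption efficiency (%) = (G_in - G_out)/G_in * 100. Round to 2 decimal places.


Efficiency = (G_in - G_out) / G_in * 100%
Efficiency = (925 - 92) / 925 * 100
Efficiency = 833 / 925 * 100
Efficiency = 90.05%


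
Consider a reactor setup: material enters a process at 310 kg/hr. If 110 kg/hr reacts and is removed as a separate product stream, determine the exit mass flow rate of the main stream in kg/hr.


Steady-state mass balance on the main outlet: F_out = F_in - F_removed
F_out = 310 - 110
F_out = 200 kg/hr


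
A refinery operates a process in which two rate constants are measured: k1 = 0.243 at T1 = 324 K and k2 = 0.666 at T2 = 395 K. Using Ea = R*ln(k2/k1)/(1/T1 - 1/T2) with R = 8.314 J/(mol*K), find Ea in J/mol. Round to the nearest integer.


Ea = R * ln(k2/k1) / (1/T1 - 1/T2)
ln(k2/k1) = ln(0.666/0.243) = 1.0082282
1/T1 - 1/T2 = 1/324 - 1/395 = 0.000554774183
Ea = 8.314 * 1.0082282 / 0.000554774183
Ea = 15110 J/mol


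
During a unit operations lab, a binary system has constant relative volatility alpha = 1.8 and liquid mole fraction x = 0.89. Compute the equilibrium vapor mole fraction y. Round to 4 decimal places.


y = alpha*x / (1 + (alpha-1)*x)
y = 1.8*0.89 / (1 + (1.8-1)*0.89)
y = 1.602 / (1 + 0.712)
y = 1.602 / 1.712
y = 0.9357


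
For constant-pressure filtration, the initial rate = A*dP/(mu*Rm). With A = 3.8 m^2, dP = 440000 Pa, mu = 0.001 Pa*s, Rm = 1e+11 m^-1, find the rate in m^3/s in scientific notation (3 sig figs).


rate = A * dP / (mu * Rm)
rate = 3.8 * 440000 / (0.001 * 1e+11)
rate = 1672000.0 / 1.000e+08
rate = 1.67e-02 m^3/s


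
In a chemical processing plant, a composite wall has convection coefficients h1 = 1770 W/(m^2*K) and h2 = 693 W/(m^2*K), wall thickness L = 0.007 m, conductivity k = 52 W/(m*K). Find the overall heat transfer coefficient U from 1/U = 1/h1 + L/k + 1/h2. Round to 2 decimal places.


1/U = 1/h1 + L/k + 1/h2
1/U = 1/1770 + 0.007/52 + 1/693
1/U = 0.0005649718 + 0.0001346154 + 0.0014430014
1/U = 0.0021425886
U = 466.73 W/(m^2*K)


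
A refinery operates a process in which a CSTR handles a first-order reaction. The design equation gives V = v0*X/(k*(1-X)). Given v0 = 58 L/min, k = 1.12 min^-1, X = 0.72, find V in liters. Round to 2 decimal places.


V = v0 * X / (k * (1 - X))
V = 58 * 0.72 / (1.12 * (1 - 0.72))
V = 41.76 / (1.12 * 0.28)
V = 41.76 / 0.3136
V = 133.16 L


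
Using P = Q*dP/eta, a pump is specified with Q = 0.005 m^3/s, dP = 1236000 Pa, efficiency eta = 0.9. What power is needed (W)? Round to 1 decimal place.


P = Q * dP / eta
P = 0.005 * 1236000 / 0.9
P = 6180.0 / 0.9
P = 6866.7 W


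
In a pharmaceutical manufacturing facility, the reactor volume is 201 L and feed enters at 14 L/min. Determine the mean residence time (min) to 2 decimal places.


tau = V / v0
tau = 201 / 14
tau = 14.36 min


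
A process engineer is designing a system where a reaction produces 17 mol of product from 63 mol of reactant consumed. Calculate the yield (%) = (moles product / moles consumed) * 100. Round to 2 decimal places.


Yield = (moles product / moles consumed) * 100%
Yield = (17 / 63) * 100
Yield = 0.2698 * 100
Yield = 26.98%


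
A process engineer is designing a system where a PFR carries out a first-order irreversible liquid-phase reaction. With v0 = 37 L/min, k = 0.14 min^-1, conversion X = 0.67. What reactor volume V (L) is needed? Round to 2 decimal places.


V = (v0/k) * ln(1/(1-X))
V = (37/0.14) * ln(1/(1-0.67))
V = 264.285714 * ln(3.030303)
V = 264.285714 * 1.108663
V = 293.00 L


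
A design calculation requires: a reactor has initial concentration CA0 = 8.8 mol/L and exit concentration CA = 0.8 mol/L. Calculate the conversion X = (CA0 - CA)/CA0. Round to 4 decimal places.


X = (CA0 - CA) / CA0
X = (8.8 - 0.8) / 8.8
X = 8.0 / 8.8
X = 0.9091


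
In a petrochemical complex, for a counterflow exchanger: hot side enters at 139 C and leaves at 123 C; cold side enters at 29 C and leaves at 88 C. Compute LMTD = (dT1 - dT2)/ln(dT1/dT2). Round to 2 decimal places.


dT1 = Th_in - Tc_out = 139 - 88 = 51
dT2 = Th_out - Tc_in = 123 - 29 = 94
LMTD = (dT1 - dT2) / ln(dT1/dT2)
LMTD = (51 - 94) / ln(51/94)
LMTD = 70.32 K


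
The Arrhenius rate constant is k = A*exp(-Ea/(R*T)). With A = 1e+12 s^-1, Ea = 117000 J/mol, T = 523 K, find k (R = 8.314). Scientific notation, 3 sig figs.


k = A * exp(-Ea/(R*T))
k = 1e+12 * exp(-117000 / (8.314 * 523))
k = 1e+12 * exp(-26.90755)
k = 2.06e+00


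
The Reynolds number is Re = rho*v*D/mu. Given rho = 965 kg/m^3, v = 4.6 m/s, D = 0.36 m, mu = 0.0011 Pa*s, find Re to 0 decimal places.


Re = rho * v * D / mu
Re = 965 * 4.6 * 0.36 / 0.0011
Re = 1598.04 / 0.0011
Re = 1452764


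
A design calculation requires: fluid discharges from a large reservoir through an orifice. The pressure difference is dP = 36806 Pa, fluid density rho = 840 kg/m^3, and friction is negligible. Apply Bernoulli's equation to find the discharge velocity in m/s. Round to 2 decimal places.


v = sqrt(2*dP/rho)
v = sqrt(2*36806/840)
v = sqrt(87.633333)
v = 9.36 m/s


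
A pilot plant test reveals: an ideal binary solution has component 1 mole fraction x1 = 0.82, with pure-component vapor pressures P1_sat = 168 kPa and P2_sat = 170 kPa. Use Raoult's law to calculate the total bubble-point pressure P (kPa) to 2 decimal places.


P = x1*P1_sat + x2*P2_sat
x2 = 1 - x1 = 1 - 0.82 = 0.18
P = 0.82*168 + 0.18*170
P = 137.76 + 30.6
P = 168.36 kPa


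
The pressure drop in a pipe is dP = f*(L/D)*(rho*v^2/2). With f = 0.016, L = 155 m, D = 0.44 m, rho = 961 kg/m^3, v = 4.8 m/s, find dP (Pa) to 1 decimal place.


dP = f * (L/D) * (rho*v^2/2)
dP = 0.016 * (155/0.44) * (961*4.8^2/2)
L/D = 352.27272727
rho*v^2/2 = 961*23.04/2 = 11070.72
dP = 0.016 * 352.27272727 * 11070.72
dP = 62398.6 Pa


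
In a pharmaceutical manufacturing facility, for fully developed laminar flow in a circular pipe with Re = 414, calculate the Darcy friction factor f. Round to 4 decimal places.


f = 64 / Re
f = 64 / 414
f = 0.1546


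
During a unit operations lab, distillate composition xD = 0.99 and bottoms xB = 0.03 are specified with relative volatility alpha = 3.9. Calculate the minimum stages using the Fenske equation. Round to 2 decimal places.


N_min = ln((xD*(1-xB))/(xB*(1-xD))) / ln(alpha)
Numerator inside ln: 0.9603 / 0.0003 = 3201.0
ln(3201.0) = 8.071219
ln(alpha) = ln(3.9) = 1.360977
N_min = 8.071219 / 1.360977 = 5.93


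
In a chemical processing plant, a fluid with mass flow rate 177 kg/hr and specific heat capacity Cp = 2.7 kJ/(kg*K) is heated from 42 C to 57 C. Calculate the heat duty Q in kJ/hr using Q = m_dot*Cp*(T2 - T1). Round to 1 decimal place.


Q = m_dot * Cp * (T2 - T1)
Q = 177 * 2.7 * (57 - 42)
Q = 177 * 2.7 * 15
Q = 7168.5 kJ/hr


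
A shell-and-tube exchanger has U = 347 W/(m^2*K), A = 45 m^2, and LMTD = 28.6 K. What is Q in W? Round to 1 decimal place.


Q = U * A * LMTD
Q = 347 * 45 * 28.6
Q = 446589.0 W


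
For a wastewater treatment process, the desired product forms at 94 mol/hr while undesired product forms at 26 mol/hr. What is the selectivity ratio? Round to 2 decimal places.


S = desired product rate / undesired product rate
S = 94 / 26
S = 3.62


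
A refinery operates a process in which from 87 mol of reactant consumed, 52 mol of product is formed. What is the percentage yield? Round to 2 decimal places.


Yield = (moles product / moles consumed) * 100%
Yield = (52 / 87) * 100
Yield = 0.5977 * 100
Yield = 59.77%


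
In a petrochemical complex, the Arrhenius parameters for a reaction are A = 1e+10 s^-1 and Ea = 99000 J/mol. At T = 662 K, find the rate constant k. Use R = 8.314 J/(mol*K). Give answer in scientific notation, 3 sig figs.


k = A * exp(-Ea/(R*T))
k = 1e+10 * exp(-99000 / (8.314 * 662))
k = 1e+10 * exp(-17.98735)
k = 1.54e+02


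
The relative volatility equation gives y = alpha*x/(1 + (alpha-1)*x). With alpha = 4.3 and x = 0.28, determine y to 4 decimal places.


y = alpha*x / (1 + (alpha-1)*x)
y = 4.3*0.28 / (1 + (4.3-1)*0.28)
y = 1.204 / (1 + 0.924)
y = 1.204 / 1.924
y = 0.6258


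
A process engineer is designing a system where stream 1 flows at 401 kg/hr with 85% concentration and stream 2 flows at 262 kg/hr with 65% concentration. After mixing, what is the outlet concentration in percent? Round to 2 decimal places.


Mass balance on solute: F1*x1 + F2*x2 = F3*x3
F3 = F1 + F2 = 401 + 262 = 663 kg/hr
x3 = (F1*x1 + F2*x2)/F3
x3 = (401*0.85 + 262*0.65) / 663
x3 = 77.10%


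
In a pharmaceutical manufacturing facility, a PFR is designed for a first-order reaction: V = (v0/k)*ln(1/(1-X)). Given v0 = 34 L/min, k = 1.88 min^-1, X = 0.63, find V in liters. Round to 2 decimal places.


V = (v0/k) * ln(1/(1-X))
V = (34/1.88) * ln(1/(1-0.63))
V = 18.085106 * ln(2.702703)
V = 18.085106 * 0.994252
V = 17.98 L


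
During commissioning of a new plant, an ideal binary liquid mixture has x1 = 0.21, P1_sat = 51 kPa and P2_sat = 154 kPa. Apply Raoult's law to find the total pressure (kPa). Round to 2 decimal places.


P = x1*P1_sat + x2*P2_sat
x2 = 1 - x1 = 1 - 0.21 = 0.79
P = 0.21*51 + 0.79*154
P = 10.71 + 121.66
P = 132.37 kPa


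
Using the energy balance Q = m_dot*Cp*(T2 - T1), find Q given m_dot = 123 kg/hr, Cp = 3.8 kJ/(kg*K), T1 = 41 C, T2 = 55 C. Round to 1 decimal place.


Q = m_dot * Cp * (T2 - T1)
Q = 123 * 3.8 * (55 - 41)
Q = 123 * 3.8 * 14
Q = 6543.6 kJ/hr


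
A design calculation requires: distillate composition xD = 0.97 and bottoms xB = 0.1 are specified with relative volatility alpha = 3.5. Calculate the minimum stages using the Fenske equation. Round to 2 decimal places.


N_min = ln((xD*(1-xB))/(xB*(1-xD))) / ln(alpha)
Numerator inside ln: 0.873 / 0.003 = 291.0
ln(291.0) = 5.673323
ln(alpha) = ln(3.5) = 1.252763
N_min = 5.673323 / 1.252763 = 4.53


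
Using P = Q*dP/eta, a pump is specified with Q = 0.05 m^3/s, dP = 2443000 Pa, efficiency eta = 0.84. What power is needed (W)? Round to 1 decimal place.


P = Q * dP / eta
P = 0.05 * 2443000 / 0.84
P = 122150.0 / 0.84
P = 145416.7 W


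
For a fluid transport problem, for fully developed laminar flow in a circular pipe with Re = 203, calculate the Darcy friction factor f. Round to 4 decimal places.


f = 64 / Re
f = 64 / 203
f = 0.3153


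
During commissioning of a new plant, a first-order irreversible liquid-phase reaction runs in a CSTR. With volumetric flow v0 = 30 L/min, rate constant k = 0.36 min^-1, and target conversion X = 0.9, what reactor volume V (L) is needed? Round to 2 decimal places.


V = v0 * X / (k * (1 - X))
V = 30 * 0.9 / (0.36 * (1 - 0.9))
V = 27.0 / (0.36 * 0.1)
V = 27.0 / 0.036
V = 750.00 L


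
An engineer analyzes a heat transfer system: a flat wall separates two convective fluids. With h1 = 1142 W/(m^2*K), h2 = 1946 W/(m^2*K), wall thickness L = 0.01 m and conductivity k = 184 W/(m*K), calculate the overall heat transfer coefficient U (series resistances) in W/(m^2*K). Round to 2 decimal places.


1/U = 1/h1 + L/k + 1/h2
1/U = 1/1142 + 0.01/184 + 1/1946
1/U = 0.0008756567 + 5.43478e-05 + 0.0005138746
1/U = 0.0014438791
U = 692.58 W/(m^2*K)


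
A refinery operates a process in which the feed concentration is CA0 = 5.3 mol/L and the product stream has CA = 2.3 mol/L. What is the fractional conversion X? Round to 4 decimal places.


X = (CA0 - CA) / CA0
X = (5.3 - 2.3) / 5.3
X = 3.0 / 5.3
X = 0.5660


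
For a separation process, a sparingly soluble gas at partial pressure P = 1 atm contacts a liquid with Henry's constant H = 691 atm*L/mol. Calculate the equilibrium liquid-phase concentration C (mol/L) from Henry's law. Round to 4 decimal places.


C = P / H
C = 1 / 691
C = 0.0014 mol/L


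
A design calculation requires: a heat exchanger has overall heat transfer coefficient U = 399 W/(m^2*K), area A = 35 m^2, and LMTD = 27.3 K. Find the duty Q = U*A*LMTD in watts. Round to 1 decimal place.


Q = U * A * LMTD
Q = 399 * 35 * 27.3
Q = 381244.5 W


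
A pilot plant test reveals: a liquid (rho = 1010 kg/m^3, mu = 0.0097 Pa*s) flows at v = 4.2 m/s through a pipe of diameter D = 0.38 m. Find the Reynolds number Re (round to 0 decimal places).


Re = rho * v * D / mu
Re = 1010 * 4.2 * 0.38 / 0.0097
Re = 1611.96 / 0.0097
Re = 166181


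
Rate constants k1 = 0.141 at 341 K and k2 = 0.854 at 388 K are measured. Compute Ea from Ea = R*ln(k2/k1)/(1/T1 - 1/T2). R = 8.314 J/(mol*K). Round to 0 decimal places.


Ea = R * ln(k2/k1) / (1/T1 - 1/T2)
ln(k2/k1) = ln(0.854/0.141) = 1.8011713
1/T1 - 1/T2 = 1/341 - 1/388 = 0.000355231732
Ea = 8.314 * 1.8011713 / 0.000355231732
Ea = 42155 J/mol


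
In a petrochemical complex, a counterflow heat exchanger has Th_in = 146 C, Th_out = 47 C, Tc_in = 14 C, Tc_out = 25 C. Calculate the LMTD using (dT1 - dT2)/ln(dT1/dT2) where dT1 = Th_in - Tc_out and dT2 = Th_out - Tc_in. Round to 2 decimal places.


dT1 = Th_in - Tc_out = 146 - 25 = 121
dT2 = Th_out - Tc_in = 47 - 14 = 33
LMTD = (dT1 - dT2) / ln(dT1/dT2)
LMTD = (121 - 33) / ln(121/33)
LMTD = 67.73 K


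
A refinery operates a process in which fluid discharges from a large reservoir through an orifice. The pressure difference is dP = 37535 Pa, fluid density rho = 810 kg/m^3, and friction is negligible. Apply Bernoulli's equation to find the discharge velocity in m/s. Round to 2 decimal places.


v = sqrt(2*dP/rho)
v = sqrt(2*37535/810)
v = sqrt(92.679012)
v = 9.63 m/s


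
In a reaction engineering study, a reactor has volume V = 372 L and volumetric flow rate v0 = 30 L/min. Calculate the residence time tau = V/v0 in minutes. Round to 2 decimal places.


tau = V / v0
tau = 372 / 30
tau = 12.40 min


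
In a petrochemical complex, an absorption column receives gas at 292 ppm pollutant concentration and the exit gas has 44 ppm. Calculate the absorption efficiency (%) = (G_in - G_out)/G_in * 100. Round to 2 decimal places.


Efficiency = (G_in - G_out) / G_in * 100%
Efficiency = (292 - 44) / 292 * 100
Efficiency = 248 / 292 * 100
Efficiency = 84.93%


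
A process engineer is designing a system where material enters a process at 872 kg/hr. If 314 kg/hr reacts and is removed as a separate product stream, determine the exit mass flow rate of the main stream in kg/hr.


Steady-state mass balance on the main outlet: F_out = F_in - F_removed
F_out = 872 - 314
F_out = 558 kg/hr


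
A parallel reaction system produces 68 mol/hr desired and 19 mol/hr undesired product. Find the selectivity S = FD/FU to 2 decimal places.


S = desired product rate / undesired product rate
S = 68 / 19
S = 3.58


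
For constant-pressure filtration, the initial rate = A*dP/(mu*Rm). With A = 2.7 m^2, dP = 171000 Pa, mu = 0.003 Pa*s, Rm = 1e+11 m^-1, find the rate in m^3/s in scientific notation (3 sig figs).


rate = A * dP / (mu * Rm)
rate = 2.7 * 171000 / (0.003 * 1e+11)
rate = 461700.0 / 3.000e+08
rate = 1.54e-03 m^3/s


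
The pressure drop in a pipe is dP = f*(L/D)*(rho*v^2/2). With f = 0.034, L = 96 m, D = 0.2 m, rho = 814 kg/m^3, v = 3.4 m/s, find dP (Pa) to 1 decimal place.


dP = f * (L/D) * (rho*v^2/2)
dP = 0.034 * (96/0.2) * (814*3.4^2/2)
L/D = 480.0
rho*v^2/2 = 814*11.56/2 = 4704.92
dP = 0.034 * 480.0 * 4704.92
dP = 76784.3 Pa


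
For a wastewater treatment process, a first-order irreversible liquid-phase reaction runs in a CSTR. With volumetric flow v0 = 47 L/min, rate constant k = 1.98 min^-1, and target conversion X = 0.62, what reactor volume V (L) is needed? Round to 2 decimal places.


V = v0 * X / (k * (1 - X))
V = 47 * 0.62 / (1.98 * (1 - 0.62))
V = 29.14 / (1.98 * 0.38)
V = 29.14 / 0.7524
V = 38.73 L


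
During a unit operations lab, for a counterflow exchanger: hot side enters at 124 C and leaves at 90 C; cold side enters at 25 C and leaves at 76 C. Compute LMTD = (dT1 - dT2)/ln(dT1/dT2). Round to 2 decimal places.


dT1 = Th_in - Tc_out = 124 - 76 = 48
dT2 = Th_out - Tc_in = 90 - 25 = 65
LMTD = (dT1 - dT2) / ln(dT1/dT2)
LMTD = (48 - 65) / ln(48/65)
LMTD = 56.07 K


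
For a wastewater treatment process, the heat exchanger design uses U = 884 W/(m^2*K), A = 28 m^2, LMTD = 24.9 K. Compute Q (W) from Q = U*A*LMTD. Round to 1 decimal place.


Q = U * A * LMTD
Q = 884 * 28 * 24.9
Q = 616324.8 W


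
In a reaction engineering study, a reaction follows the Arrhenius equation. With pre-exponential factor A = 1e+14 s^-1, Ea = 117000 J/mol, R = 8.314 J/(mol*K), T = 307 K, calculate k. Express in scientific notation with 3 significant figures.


k = A * exp(-Ea/(R*T))
k = 1e+14 * exp(-117000 / (8.314 * 307))
k = 1e+14 * exp(-45.839246)
k = 1.24e-06


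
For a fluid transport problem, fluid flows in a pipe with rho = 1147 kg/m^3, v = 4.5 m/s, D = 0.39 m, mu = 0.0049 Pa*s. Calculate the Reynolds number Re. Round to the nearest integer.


Re = rho * v * D / mu
Re = 1147 * 4.5 * 0.39 / 0.0049
Re = 2012.985 / 0.0049
Re = 410813


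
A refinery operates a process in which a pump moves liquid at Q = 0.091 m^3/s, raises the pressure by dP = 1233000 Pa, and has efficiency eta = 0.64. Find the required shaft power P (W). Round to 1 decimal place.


P = Q * dP / eta
P = 0.091 * 1233000 / 0.64
P = 112203.0 / 0.64
P = 175317.2 W


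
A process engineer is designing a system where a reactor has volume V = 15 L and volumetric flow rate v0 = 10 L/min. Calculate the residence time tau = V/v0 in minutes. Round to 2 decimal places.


tau = V / v0
tau = 15 / 10
tau = 1.50 min


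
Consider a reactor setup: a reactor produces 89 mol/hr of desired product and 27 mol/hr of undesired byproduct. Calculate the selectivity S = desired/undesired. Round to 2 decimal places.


S = desired product rate / undesired product rate
S = 89 / 27
S = 3.30


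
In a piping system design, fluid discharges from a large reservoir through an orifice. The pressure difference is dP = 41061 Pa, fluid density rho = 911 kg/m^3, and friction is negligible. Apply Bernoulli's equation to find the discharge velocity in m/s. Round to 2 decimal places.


v = sqrt(2*dP/rho)
v = sqrt(2*41061/911)
v = sqrt(90.144896)
v = 9.49 m/s


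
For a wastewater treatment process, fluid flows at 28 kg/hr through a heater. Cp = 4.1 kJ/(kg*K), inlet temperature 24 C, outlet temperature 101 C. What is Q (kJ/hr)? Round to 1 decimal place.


Q = m_dot * Cp * (T2 - T1)
Q = 28 * 4.1 * (101 - 24)
Q = 28 * 4.1 * 77
Q = 8839.6 kJ/hr


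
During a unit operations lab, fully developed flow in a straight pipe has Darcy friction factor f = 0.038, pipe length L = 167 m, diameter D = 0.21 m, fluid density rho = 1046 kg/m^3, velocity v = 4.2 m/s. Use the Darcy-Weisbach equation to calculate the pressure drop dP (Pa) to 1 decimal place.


dP = f * (L/D) * (rho*v^2/2)
dP = 0.038 * (167/0.21) * (1046*4.2^2/2)
L/D = 795.23809524
rho*v^2/2 = 1046*17.64/2 = 9225.72
dP = 0.038 * 795.23809524 * 9225.72
dP = 278792.5 Pa


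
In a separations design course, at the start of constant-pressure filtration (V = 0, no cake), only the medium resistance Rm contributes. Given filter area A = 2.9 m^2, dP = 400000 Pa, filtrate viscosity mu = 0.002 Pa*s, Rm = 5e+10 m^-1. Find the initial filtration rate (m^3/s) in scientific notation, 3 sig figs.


rate = A * dP / (mu * Rm)
rate = 2.9 * 400000 / (0.002 * 5e+10)
rate = 1160000.0 / 1.000e+08
rate = 1.16e-02 m^3/s


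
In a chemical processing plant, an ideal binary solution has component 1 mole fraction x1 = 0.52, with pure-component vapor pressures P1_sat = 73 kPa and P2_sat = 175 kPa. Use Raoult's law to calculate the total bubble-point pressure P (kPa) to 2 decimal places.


P = x1*P1_sat + x2*P2_sat
x2 = 1 - x1 = 1 - 0.52 = 0.48
P = 0.52*73 + 0.48*175
P = 37.96 + 84.0
P = 121.96 kPa


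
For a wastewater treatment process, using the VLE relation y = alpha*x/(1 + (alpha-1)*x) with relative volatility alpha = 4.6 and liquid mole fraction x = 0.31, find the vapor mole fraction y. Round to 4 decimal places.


y = alpha*x / (1 + (alpha-1)*x)
y = 4.6*0.31 / (1 + (4.6-1)*0.31)
y = 1.426 / (1 + 1.116)
y = 1.426 / 2.116
y = 0.6739


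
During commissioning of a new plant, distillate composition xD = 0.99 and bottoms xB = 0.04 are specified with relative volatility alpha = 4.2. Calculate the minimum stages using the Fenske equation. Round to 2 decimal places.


N_min = ln((xD*(1-xB))/(xB*(1-xD))) / ln(alpha)
Numerator inside ln: 0.9504 / 0.0004 = 2376.0
ln(2376.0) = 7.773174
ln(alpha) = ln(4.2) = 1.435085
N_min = 7.773174 / 1.435085 = 5.42


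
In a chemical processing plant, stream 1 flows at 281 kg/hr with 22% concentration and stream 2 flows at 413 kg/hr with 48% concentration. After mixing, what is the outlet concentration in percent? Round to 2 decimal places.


Mass balance on solute: F1*x1 + F2*x2 = F3*x3
F3 = F1 + F2 = 281 + 413 = 694 kg/hr
x3 = (F1*x1 + F2*x2)/F3
x3 = (281*0.22 + 413*0.48) / 694
x3 = 37.47%


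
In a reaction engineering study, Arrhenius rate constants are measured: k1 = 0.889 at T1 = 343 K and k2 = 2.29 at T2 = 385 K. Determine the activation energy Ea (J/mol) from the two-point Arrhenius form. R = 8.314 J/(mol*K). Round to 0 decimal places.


Ea = R * ln(k2/k1) / (1/T1 - 1/T2)
ln(k2/k1) = ln(2.29/0.889) = 0.9462099
1/T1 - 1/T2 = 1/343 - 1/385 = 0.000318049298
Ea = 8.314 * 0.9462099 / 0.000318049298
Ea = 24734 J/mol


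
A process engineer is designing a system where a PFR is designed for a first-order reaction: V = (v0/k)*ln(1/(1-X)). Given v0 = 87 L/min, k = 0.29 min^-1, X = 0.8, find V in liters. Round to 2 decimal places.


V = (v0/k) * ln(1/(1-X))
V = (87/0.29) * ln(1/(1-0.8))
V = 300.0 * ln(5.0)
V = 300.0 * 1.609438
V = 482.83 L


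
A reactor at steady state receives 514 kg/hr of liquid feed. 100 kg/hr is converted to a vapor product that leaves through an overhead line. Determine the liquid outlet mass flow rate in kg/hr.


Steady-state mass balance on the main outlet: F_out = F_in - F_removed
F_out = 514 - 100
F_out = 414 kg/hr


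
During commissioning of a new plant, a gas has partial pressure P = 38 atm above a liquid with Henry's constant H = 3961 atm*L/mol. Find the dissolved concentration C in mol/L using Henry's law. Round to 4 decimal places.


C = P / H
C = 38 / 3961
C = 0.0096 mol/L


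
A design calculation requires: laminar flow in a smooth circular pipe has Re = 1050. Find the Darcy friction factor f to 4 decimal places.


f = 64 / Re
f = 64 / 1050
f = 0.0610


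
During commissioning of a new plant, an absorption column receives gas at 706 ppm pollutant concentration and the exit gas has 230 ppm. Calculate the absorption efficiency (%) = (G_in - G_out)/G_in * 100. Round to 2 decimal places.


Efficiency = (G_in - G_out) / G_in * 100%
Efficiency = (706 - 230) / 706 * 100
Efficiency = 476 / 706 * 100
Efficiency = 67.42%


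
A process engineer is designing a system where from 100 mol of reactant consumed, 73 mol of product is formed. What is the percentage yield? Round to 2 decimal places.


Yield = (moles product / moles consumed) * 100%
Yield = (73 / 100) * 100
Yield = 0.73 * 100
Yield = 73.00%


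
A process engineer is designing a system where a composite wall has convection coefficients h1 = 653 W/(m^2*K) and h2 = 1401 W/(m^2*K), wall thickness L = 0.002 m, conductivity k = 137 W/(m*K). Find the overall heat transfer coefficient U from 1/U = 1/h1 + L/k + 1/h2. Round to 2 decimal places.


1/U = 1/h1 + L/k + 1/h2
1/U = 1/653 + 0.002/137 + 1/1401
1/U = 0.0015313936 + 1.45985e-05 + 0.0007137759
1/U = 0.002259768
U = 442.52 W/(m^2*K)


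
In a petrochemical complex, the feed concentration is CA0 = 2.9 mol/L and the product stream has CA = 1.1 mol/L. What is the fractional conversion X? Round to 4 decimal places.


X = (CA0 - CA) / CA0
X = (2.9 - 1.1) / 2.9
X = 1.8 / 2.9
X = 0.6207


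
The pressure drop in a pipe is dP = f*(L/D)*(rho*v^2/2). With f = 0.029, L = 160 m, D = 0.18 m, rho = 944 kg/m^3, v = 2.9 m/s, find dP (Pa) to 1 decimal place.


dP = f * (L/D) * (rho*v^2/2)
dP = 0.029 * (160/0.18) * (944*2.9^2/2)
L/D = 888.88888889
rho*v^2/2 = 944*8.41/2 = 3969.52
dP = 0.029 * 888.88888889 * 3969.52
dP = 102325.4 Pa


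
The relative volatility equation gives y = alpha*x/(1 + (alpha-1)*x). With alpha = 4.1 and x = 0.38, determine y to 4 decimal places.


y = alpha*x / (1 + (alpha-1)*x)
y = 4.1*0.38 / (1 + (4.1-1)*0.38)
y = 1.558 / (1 + 1.178)
y = 1.558 / 2.178
y = 0.7153


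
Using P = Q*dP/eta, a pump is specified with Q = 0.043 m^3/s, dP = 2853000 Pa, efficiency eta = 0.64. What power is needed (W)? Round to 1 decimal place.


P = Q * dP / eta
P = 0.043 * 2853000 / 0.64
P = 122679.0 / 0.64
P = 191685.9 W


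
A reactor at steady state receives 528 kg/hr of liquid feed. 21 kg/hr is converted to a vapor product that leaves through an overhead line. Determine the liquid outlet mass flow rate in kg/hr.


Steady-state mass balance on the main outlet: F_out = F_in - F_removed
F_out = 528 - 21
F_out = 507 kg/hr


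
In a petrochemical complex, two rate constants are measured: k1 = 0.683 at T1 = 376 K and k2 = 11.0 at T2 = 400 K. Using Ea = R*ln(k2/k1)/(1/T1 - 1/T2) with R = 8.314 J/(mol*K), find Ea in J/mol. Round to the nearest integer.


Ea = R * ln(k2/k1) / (1/T1 - 1/T2)
ln(k2/k1) = ln(11.0/0.683) = 2.7791557
1/T1 - 1/T2 = 1/376 - 1/400 = 0.000159574468
Ea = 8.314 * 2.7791557 / 0.000159574468
Ea = 144797 J/mol


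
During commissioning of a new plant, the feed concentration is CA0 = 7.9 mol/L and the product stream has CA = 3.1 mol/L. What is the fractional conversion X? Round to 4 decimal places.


X = (CA0 - CA) / CA0
X = (7.9 - 3.1) / 7.9
X = 4.8 / 7.9
X = 0.6076


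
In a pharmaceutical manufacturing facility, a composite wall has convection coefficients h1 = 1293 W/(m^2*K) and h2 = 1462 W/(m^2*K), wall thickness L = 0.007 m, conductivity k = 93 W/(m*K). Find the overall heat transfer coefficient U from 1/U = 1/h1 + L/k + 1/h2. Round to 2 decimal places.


1/U = 1/h1 + L/k + 1/h2
1/U = 1/1293 + 0.007/93 + 1/1462
1/U = 0.0007733952 + 7.52688e-05 + 0.0006839945
1/U = 0.0015326585
U = 652.46 W/(m^2*K)


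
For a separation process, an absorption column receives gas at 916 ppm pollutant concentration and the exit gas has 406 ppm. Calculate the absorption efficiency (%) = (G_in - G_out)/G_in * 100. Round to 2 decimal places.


Efficiency = (G_in - G_out) / G_in * 100%
Efficiency = (916 - 406) / 916 * 100
Efficiency = 510 / 916 * 100
Efficiency = 55.68%


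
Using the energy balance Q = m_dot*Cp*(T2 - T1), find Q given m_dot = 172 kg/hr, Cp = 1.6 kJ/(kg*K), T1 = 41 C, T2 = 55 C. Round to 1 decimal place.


Q = m_dot * Cp * (T2 - T1)
Q = 172 * 1.6 * (55 - 41)
Q = 172 * 1.6 * 14
Q = 3852.8 kJ/hr
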